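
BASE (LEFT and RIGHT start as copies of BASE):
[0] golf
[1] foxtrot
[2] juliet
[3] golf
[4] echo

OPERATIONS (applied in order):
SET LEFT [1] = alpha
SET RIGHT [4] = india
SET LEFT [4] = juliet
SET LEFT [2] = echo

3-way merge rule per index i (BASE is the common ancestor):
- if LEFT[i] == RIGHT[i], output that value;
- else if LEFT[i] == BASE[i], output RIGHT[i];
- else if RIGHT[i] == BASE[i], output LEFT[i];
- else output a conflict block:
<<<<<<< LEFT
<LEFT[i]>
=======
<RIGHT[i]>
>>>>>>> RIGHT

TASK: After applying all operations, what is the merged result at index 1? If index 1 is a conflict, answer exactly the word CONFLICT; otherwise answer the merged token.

Answer: alpha

Derivation:
Final LEFT:  [golf, alpha, echo, golf, juliet]
Final RIGHT: [golf, foxtrot, juliet, golf, india]
i=0: L=golf R=golf -> agree -> golf
i=1: L=alpha, R=foxtrot=BASE -> take LEFT -> alpha
i=2: L=echo, R=juliet=BASE -> take LEFT -> echo
i=3: L=golf R=golf -> agree -> golf
i=4: BASE=echo L=juliet R=india all differ -> CONFLICT
Index 1 -> alpha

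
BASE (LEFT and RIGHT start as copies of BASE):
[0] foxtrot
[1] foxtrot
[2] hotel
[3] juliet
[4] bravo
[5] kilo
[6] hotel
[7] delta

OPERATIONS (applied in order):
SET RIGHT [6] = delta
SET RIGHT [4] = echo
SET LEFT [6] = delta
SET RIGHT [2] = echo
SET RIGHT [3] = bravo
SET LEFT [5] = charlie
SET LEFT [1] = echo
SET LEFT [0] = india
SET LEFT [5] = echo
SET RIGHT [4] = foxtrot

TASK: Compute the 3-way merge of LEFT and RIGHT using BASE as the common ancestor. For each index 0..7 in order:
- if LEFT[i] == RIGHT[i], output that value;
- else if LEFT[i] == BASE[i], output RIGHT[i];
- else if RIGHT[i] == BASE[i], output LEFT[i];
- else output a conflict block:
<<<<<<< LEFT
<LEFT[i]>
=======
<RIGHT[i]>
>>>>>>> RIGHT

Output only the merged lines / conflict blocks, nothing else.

Answer: india
echo
echo
bravo
foxtrot
echo
delta
delta

Derivation:
Final LEFT:  [india, echo, hotel, juliet, bravo, echo, delta, delta]
Final RIGHT: [foxtrot, foxtrot, echo, bravo, foxtrot, kilo, delta, delta]
i=0: L=india, R=foxtrot=BASE -> take LEFT -> india
i=1: L=echo, R=foxtrot=BASE -> take LEFT -> echo
i=2: L=hotel=BASE, R=echo -> take RIGHT -> echo
i=3: L=juliet=BASE, R=bravo -> take RIGHT -> bravo
i=4: L=bravo=BASE, R=foxtrot -> take RIGHT -> foxtrot
i=5: L=echo, R=kilo=BASE -> take LEFT -> echo
i=6: L=delta R=delta -> agree -> delta
i=7: L=delta R=delta -> agree -> delta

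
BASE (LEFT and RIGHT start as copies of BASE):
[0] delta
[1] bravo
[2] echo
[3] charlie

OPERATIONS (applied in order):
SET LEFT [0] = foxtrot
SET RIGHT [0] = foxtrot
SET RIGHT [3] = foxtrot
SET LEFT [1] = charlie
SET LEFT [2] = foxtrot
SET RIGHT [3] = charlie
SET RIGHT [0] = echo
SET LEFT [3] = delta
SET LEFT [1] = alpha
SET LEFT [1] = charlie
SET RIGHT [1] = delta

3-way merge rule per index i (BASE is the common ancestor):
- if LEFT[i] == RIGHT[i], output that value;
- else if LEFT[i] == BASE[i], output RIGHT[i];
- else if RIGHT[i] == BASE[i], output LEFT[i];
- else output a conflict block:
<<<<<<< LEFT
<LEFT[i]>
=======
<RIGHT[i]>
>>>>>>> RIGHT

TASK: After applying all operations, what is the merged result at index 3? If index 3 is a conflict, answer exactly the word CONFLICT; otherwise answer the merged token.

Answer: delta

Derivation:
Final LEFT:  [foxtrot, charlie, foxtrot, delta]
Final RIGHT: [echo, delta, echo, charlie]
i=0: BASE=delta L=foxtrot R=echo all differ -> CONFLICT
i=1: BASE=bravo L=charlie R=delta all differ -> CONFLICT
i=2: L=foxtrot, R=echo=BASE -> take LEFT -> foxtrot
i=3: L=delta, R=charlie=BASE -> take LEFT -> delta
Index 3 -> delta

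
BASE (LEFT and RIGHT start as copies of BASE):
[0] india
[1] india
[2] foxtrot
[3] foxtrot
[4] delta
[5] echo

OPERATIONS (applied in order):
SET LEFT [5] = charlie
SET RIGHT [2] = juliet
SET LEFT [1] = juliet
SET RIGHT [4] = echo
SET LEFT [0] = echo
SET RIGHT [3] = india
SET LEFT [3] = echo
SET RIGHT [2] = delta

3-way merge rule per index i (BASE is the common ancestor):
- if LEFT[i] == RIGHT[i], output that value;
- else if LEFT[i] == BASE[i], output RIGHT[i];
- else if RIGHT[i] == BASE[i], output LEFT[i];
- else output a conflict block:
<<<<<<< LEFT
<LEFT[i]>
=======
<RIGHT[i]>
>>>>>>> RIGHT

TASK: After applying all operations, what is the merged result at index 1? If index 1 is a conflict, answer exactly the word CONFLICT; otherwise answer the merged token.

Answer: juliet

Derivation:
Final LEFT:  [echo, juliet, foxtrot, echo, delta, charlie]
Final RIGHT: [india, india, delta, india, echo, echo]
i=0: L=echo, R=india=BASE -> take LEFT -> echo
i=1: L=juliet, R=india=BASE -> take LEFT -> juliet
i=2: L=foxtrot=BASE, R=delta -> take RIGHT -> delta
i=3: BASE=foxtrot L=echo R=india all differ -> CONFLICT
i=4: L=delta=BASE, R=echo -> take RIGHT -> echo
i=5: L=charlie, R=echo=BASE -> take LEFT -> charlie
Index 1 -> juliet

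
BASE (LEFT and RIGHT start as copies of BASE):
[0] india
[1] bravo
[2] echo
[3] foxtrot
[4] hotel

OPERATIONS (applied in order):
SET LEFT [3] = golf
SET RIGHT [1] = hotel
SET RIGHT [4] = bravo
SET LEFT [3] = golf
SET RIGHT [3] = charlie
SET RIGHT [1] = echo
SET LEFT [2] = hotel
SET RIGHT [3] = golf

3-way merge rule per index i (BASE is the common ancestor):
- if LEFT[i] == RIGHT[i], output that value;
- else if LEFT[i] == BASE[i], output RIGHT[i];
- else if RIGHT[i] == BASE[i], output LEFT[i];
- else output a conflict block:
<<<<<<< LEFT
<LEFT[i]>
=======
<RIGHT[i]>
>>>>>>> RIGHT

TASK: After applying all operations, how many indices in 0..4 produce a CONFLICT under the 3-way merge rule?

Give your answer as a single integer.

Final LEFT:  [india, bravo, hotel, golf, hotel]
Final RIGHT: [india, echo, echo, golf, bravo]
i=0: L=india R=india -> agree -> india
i=1: L=bravo=BASE, R=echo -> take RIGHT -> echo
i=2: L=hotel, R=echo=BASE -> take LEFT -> hotel
i=3: L=golf R=golf -> agree -> golf
i=4: L=hotel=BASE, R=bravo -> take RIGHT -> bravo
Conflict count: 0

Answer: 0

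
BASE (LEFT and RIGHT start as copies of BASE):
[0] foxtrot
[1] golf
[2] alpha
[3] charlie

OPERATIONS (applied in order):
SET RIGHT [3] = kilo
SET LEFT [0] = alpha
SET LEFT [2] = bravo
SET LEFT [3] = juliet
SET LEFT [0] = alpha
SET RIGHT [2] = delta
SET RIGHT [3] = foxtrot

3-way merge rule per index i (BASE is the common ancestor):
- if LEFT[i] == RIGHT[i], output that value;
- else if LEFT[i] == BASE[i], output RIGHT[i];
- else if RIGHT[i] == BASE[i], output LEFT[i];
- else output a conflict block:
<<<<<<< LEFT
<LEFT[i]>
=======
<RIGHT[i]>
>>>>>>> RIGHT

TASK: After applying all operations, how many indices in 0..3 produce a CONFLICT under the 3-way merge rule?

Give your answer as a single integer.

Answer: 2

Derivation:
Final LEFT:  [alpha, golf, bravo, juliet]
Final RIGHT: [foxtrot, golf, delta, foxtrot]
i=0: L=alpha, R=foxtrot=BASE -> take LEFT -> alpha
i=1: L=golf R=golf -> agree -> golf
i=2: BASE=alpha L=bravo R=delta all differ -> CONFLICT
i=3: BASE=charlie L=juliet R=foxtrot all differ -> CONFLICT
Conflict count: 2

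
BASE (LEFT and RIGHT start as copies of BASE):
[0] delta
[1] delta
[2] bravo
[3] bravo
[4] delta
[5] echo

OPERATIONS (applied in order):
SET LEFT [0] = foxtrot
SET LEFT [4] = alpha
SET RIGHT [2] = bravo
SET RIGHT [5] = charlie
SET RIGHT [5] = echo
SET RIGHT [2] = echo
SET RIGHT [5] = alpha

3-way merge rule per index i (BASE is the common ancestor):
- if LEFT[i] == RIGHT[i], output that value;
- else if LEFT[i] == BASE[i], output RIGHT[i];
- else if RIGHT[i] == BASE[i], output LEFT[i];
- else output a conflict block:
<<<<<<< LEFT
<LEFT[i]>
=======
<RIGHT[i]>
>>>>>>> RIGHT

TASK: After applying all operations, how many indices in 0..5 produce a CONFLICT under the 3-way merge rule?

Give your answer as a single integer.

Final LEFT:  [foxtrot, delta, bravo, bravo, alpha, echo]
Final RIGHT: [delta, delta, echo, bravo, delta, alpha]
i=0: L=foxtrot, R=delta=BASE -> take LEFT -> foxtrot
i=1: L=delta R=delta -> agree -> delta
i=2: L=bravo=BASE, R=echo -> take RIGHT -> echo
i=3: L=bravo R=bravo -> agree -> bravo
i=4: L=alpha, R=delta=BASE -> take LEFT -> alpha
i=5: L=echo=BASE, R=alpha -> take RIGHT -> alpha
Conflict count: 0

Answer: 0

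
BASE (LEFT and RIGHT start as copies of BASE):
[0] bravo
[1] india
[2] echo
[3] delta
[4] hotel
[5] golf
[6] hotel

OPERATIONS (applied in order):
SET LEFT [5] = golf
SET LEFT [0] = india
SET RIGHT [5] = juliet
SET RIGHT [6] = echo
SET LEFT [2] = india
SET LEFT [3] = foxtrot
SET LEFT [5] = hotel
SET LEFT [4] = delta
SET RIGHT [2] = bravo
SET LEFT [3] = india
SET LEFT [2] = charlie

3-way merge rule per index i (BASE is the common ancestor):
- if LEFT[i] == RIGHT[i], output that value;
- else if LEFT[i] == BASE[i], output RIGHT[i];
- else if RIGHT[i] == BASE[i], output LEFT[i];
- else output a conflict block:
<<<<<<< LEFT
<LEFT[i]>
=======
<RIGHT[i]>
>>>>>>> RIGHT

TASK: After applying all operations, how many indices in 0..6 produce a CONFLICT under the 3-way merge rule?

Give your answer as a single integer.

Final LEFT:  [india, india, charlie, india, delta, hotel, hotel]
Final RIGHT: [bravo, india, bravo, delta, hotel, juliet, echo]
i=0: L=india, R=bravo=BASE -> take LEFT -> india
i=1: L=india R=india -> agree -> india
i=2: BASE=echo L=charlie R=bravo all differ -> CONFLICT
i=3: L=india, R=delta=BASE -> take LEFT -> india
i=4: L=delta, R=hotel=BASE -> take LEFT -> delta
i=5: BASE=golf L=hotel R=juliet all differ -> CONFLICT
i=6: L=hotel=BASE, R=echo -> take RIGHT -> echo
Conflict count: 2

Answer: 2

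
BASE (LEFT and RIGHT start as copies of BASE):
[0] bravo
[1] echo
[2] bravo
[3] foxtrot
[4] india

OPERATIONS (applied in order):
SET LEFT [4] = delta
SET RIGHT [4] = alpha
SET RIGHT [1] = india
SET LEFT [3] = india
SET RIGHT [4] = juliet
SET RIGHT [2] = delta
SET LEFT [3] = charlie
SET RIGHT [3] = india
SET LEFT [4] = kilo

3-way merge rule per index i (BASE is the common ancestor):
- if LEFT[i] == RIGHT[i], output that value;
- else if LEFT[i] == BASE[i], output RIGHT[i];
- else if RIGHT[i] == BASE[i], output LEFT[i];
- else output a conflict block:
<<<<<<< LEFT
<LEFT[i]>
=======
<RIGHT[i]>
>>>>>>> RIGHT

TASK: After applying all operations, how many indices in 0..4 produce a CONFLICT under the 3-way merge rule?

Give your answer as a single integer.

Final LEFT:  [bravo, echo, bravo, charlie, kilo]
Final RIGHT: [bravo, india, delta, india, juliet]
i=0: L=bravo R=bravo -> agree -> bravo
i=1: L=echo=BASE, R=india -> take RIGHT -> india
i=2: L=bravo=BASE, R=delta -> take RIGHT -> delta
i=3: BASE=foxtrot L=charlie R=india all differ -> CONFLICT
i=4: BASE=india L=kilo R=juliet all differ -> CONFLICT
Conflict count: 2

Answer: 2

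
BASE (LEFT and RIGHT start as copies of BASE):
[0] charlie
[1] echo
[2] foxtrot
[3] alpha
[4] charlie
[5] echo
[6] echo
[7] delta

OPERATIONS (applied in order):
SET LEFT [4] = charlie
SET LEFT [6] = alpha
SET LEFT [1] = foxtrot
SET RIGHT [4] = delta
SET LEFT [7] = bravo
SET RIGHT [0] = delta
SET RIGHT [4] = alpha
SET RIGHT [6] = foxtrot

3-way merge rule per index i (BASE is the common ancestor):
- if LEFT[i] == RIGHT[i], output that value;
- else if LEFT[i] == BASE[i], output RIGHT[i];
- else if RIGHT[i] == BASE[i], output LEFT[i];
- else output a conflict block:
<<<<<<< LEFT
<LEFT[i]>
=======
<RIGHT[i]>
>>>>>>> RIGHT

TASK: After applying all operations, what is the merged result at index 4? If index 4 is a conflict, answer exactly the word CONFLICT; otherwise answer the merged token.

Final LEFT:  [charlie, foxtrot, foxtrot, alpha, charlie, echo, alpha, bravo]
Final RIGHT: [delta, echo, foxtrot, alpha, alpha, echo, foxtrot, delta]
i=0: L=charlie=BASE, R=delta -> take RIGHT -> delta
i=1: L=foxtrot, R=echo=BASE -> take LEFT -> foxtrot
i=2: L=foxtrot R=foxtrot -> agree -> foxtrot
i=3: L=alpha R=alpha -> agree -> alpha
i=4: L=charlie=BASE, R=alpha -> take RIGHT -> alpha
i=5: L=echo R=echo -> agree -> echo
i=6: BASE=echo L=alpha R=foxtrot all differ -> CONFLICT
i=7: L=bravo, R=delta=BASE -> take LEFT -> bravo
Index 4 -> alpha

Answer: alpha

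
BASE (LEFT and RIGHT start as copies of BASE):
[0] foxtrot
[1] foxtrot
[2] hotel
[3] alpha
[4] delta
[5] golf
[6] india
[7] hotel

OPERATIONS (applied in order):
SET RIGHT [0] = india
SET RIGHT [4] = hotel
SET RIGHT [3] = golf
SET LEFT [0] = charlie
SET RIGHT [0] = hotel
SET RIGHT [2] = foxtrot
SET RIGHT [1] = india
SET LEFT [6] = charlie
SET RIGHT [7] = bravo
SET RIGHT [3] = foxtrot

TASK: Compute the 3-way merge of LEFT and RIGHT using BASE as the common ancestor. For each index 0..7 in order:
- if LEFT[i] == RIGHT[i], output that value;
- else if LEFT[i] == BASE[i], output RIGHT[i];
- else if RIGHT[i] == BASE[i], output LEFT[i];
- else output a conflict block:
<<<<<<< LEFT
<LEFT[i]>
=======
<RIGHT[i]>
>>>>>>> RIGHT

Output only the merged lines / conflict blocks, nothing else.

Answer: <<<<<<< LEFT
charlie
=======
hotel
>>>>>>> RIGHT
india
foxtrot
foxtrot
hotel
golf
charlie
bravo

Derivation:
Final LEFT:  [charlie, foxtrot, hotel, alpha, delta, golf, charlie, hotel]
Final RIGHT: [hotel, india, foxtrot, foxtrot, hotel, golf, india, bravo]
i=0: BASE=foxtrot L=charlie R=hotel all differ -> CONFLICT
i=1: L=foxtrot=BASE, R=india -> take RIGHT -> india
i=2: L=hotel=BASE, R=foxtrot -> take RIGHT -> foxtrot
i=3: L=alpha=BASE, R=foxtrot -> take RIGHT -> foxtrot
i=4: L=delta=BASE, R=hotel -> take RIGHT -> hotel
i=5: L=golf R=golf -> agree -> golf
i=6: L=charlie, R=india=BASE -> take LEFT -> charlie
i=7: L=hotel=BASE, R=bravo -> take RIGHT -> bravo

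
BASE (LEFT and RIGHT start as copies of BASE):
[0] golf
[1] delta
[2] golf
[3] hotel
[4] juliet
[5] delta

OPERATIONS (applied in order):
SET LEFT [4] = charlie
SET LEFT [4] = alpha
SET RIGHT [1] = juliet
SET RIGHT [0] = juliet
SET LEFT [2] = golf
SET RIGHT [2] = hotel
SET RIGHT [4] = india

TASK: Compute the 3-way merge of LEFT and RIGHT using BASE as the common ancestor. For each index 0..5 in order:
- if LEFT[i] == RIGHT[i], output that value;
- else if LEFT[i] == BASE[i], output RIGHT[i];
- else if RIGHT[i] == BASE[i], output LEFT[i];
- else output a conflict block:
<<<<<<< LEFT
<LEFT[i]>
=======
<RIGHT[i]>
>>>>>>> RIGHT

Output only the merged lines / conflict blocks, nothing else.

Final LEFT:  [golf, delta, golf, hotel, alpha, delta]
Final RIGHT: [juliet, juliet, hotel, hotel, india, delta]
i=0: L=golf=BASE, R=juliet -> take RIGHT -> juliet
i=1: L=delta=BASE, R=juliet -> take RIGHT -> juliet
i=2: L=golf=BASE, R=hotel -> take RIGHT -> hotel
i=3: L=hotel R=hotel -> agree -> hotel
i=4: BASE=juliet L=alpha R=india all differ -> CONFLICT
i=5: L=delta R=delta -> agree -> delta

Answer: juliet
juliet
hotel
hotel
<<<<<<< LEFT
alpha
=======
india
>>>>>>> RIGHT
delta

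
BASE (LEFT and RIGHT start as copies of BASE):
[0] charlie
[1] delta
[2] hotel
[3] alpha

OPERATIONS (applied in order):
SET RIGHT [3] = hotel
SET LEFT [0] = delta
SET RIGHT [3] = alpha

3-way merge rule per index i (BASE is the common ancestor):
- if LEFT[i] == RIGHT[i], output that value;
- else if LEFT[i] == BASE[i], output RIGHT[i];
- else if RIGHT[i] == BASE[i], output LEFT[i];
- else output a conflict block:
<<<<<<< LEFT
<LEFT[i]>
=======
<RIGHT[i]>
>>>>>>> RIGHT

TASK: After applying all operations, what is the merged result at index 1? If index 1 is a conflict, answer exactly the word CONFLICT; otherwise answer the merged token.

Answer: delta

Derivation:
Final LEFT:  [delta, delta, hotel, alpha]
Final RIGHT: [charlie, delta, hotel, alpha]
i=0: L=delta, R=charlie=BASE -> take LEFT -> delta
i=1: L=delta R=delta -> agree -> delta
i=2: L=hotel R=hotel -> agree -> hotel
i=3: L=alpha R=alpha -> agree -> alpha
Index 1 -> delta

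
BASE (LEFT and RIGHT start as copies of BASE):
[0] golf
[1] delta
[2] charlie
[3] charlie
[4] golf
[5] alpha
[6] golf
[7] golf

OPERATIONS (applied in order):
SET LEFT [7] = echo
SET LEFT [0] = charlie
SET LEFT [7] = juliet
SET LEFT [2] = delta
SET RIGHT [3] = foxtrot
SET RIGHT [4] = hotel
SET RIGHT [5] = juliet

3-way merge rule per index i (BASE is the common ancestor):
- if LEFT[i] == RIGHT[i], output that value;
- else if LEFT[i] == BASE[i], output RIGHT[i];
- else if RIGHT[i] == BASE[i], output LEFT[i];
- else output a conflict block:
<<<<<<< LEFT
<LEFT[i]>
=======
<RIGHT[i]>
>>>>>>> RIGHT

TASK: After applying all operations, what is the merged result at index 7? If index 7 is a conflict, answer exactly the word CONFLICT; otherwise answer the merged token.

Answer: juliet

Derivation:
Final LEFT:  [charlie, delta, delta, charlie, golf, alpha, golf, juliet]
Final RIGHT: [golf, delta, charlie, foxtrot, hotel, juliet, golf, golf]
i=0: L=charlie, R=golf=BASE -> take LEFT -> charlie
i=1: L=delta R=delta -> agree -> delta
i=2: L=delta, R=charlie=BASE -> take LEFT -> delta
i=3: L=charlie=BASE, R=foxtrot -> take RIGHT -> foxtrot
i=4: L=golf=BASE, R=hotel -> take RIGHT -> hotel
i=5: L=alpha=BASE, R=juliet -> take RIGHT -> juliet
i=6: L=golf R=golf -> agree -> golf
i=7: L=juliet, R=golf=BASE -> take LEFT -> juliet
Index 7 -> juliet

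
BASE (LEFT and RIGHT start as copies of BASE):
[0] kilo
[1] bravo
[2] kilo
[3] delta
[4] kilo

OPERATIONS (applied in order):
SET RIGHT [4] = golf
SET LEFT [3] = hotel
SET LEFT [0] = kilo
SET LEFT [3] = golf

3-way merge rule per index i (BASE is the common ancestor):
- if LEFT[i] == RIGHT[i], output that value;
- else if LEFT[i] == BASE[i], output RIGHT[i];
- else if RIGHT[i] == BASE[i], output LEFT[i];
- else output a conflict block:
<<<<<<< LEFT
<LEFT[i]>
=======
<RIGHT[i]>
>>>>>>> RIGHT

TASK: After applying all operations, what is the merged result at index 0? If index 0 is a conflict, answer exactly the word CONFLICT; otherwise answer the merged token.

Answer: kilo

Derivation:
Final LEFT:  [kilo, bravo, kilo, golf, kilo]
Final RIGHT: [kilo, bravo, kilo, delta, golf]
i=0: L=kilo R=kilo -> agree -> kilo
i=1: L=bravo R=bravo -> agree -> bravo
i=2: L=kilo R=kilo -> agree -> kilo
i=3: L=golf, R=delta=BASE -> take LEFT -> golf
i=4: L=kilo=BASE, R=golf -> take RIGHT -> golf
Index 0 -> kilo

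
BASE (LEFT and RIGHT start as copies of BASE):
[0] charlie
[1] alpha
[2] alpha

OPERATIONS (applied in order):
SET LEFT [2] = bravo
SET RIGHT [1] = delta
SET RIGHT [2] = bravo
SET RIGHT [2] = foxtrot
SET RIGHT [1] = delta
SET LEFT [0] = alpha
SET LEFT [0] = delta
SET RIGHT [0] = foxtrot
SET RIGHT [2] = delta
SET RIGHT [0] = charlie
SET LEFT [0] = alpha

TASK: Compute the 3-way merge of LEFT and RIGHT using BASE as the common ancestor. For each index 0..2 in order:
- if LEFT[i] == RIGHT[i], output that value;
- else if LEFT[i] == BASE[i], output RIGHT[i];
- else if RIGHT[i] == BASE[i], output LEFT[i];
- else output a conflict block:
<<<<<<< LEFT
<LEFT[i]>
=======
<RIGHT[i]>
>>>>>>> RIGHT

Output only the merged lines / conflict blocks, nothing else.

Final LEFT:  [alpha, alpha, bravo]
Final RIGHT: [charlie, delta, delta]
i=0: L=alpha, R=charlie=BASE -> take LEFT -> alpha
i=1: L=alpha=BASE, R=delta -> take RIGHT -> delta
i=2: BASE=alpha L=bravo R=delta all differ -> CONFLICT

Answer: alpha
delta
<<<<<<< LEFT
bravo
=======
delta
>>>>>>> RIGHT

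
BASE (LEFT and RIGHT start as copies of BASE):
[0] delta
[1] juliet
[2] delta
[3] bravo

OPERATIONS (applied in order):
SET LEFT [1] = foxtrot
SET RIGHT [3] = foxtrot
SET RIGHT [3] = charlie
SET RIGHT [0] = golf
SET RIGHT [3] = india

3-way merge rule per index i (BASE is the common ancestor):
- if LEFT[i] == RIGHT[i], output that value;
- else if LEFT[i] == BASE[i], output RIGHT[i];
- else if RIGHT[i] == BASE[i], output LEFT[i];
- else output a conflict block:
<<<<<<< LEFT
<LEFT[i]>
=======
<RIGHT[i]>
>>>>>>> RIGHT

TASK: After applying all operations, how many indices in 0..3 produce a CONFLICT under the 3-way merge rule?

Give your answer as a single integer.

Final LEFT:  [delta, foxtrot, delta, bravo]
Final RIGHT: [golf, juliet, delta, india]
i=0: L=delta=BASE, R=golf -> take RIGHT -> golf
i=1: L=foxtrot, R=juliet=BASE -> take LEFT -> foxtrot
i=2: L=delta R=delta -> agree -> delta
i=3: L=bravo=BASE, R=india -> take RIGHT -> india
Conflict count: 0

Answer: 0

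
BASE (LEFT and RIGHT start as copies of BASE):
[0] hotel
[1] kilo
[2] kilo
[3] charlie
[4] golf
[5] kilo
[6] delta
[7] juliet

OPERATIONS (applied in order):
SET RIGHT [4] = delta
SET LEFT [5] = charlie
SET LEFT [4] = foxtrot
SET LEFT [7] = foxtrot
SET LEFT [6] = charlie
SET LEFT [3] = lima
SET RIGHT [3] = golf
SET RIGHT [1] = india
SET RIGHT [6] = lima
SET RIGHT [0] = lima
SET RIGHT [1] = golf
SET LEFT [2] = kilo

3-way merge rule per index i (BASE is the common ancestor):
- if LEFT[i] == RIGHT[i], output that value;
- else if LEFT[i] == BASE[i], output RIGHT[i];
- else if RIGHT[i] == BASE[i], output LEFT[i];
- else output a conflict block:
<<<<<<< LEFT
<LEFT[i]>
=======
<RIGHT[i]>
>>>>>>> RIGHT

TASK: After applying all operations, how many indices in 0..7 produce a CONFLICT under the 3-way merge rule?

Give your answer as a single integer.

Final LEFT:  [hotel, kilo, kilo, lima, foxtrot, charlie, charlie, foxtrot]
Final RIGHT: [lima, golf, kilo, golf, delta, kilo, lima, juliet]
i=0: L=hotel=BASE, R=lima -> take RIGHT -> lima
i=1: L=kilo=BASE, R=golf -> take RIGHT -> golf
i=2: L=kilo R=kilo -> agree -> kilo
i=3: BASE=charlie L=lima R=golf all differ -> CONFLICT
i=4: BASE=golf L=foxtrot R=delta all differ -> CONFLICT
i=5: L=charlie, R=kilo=BASE -> take LEFT -> charlie
i=6: BASE=delta L=charlie R=lima all differ -> CONFLICT
i=7: L=foxtrot, R=juliet=BASE -> take LEFT -> foxtrot
Conflict count: 3

Answer: 3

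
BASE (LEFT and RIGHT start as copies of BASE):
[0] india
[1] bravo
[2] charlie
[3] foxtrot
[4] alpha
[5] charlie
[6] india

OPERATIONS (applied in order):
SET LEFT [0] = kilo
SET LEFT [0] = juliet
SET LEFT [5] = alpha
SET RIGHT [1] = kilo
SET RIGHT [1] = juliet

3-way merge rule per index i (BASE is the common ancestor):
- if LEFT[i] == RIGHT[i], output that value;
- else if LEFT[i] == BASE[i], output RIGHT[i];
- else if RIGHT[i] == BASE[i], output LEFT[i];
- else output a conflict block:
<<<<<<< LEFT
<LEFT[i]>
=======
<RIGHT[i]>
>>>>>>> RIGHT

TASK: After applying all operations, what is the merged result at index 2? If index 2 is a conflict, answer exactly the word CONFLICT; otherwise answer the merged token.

Answer: charlie

Derivation:
Final LEFT:  [juliet, bravo, charlie, foxtrot, alpha, alpha, india]
Final RIGHT: [india, juliet, charlie, foxtrot, alpha, charlie, india]
i=0: L=juliet, R=india=BASE -> take LEFT -> juliet
i=1: L=bravo=BASE, R=juliet -> take RIGHT -> juliet
i=2: L=charlie R=charlie -> agree -> charlie
i=3: L=foxtrot R=foxtrot -> agree -> foxtrot
i=4: L=alpha R=alpha -> agree -> alpha
i=5: L=alpha, R=charlie=BASE -> take LEFT -> alpha
i=6: L=india R=india -> agree -> india
Index 2 -> charlie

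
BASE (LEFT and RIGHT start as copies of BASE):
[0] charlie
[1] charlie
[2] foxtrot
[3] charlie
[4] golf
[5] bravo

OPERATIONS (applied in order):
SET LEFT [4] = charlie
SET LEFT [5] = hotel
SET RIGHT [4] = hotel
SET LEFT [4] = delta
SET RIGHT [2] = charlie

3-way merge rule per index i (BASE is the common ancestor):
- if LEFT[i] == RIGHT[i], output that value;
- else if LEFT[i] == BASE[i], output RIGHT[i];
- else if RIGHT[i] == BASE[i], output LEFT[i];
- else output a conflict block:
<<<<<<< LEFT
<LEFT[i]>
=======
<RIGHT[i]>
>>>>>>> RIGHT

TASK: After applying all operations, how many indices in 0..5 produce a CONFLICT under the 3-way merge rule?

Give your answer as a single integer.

Answer: 1

Derivation:
Final LEFT:  [charlie, charlie, foxtrot, charlie, delta, hotel]
Final RIGHT: [charlie, charlie, charlie, charlie, hotel, bravo]
i=0: L=charlie R=charlie -> agree -> charlie
i=1: L=charlie R=charlie -> agree -> charlie
i=2: L=foxtrot=BASE, R=charlie -> take RIGHT -> charlie
i=3: L=charlie R=charlie -> agree -> charlie
i=4: BASE=golf L=delta R=hotel all differ -> CONFLICT
i=5: L=hotel, R=bravo=BASE -> take LEFT -> hotel
Conflict count: 1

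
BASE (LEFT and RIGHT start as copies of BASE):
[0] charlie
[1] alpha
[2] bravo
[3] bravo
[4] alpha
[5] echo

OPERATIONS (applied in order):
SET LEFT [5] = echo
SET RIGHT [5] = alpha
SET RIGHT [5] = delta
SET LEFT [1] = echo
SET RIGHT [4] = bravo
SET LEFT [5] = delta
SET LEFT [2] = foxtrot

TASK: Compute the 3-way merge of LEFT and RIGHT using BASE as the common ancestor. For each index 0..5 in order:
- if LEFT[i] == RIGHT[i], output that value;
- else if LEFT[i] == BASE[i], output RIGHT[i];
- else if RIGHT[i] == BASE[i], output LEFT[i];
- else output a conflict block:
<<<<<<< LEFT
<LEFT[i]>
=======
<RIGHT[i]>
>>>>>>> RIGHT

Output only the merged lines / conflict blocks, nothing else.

Answer: charlie
echo
foxtrot
bravo
bravo
delta

Derivation:
Final LEFT:  [charlie, echo, foxtrot, bravo, alpha, delta]
Final RIGHT: [charlie, alpha, bravo, bravo, bravo, delta]
i=0: L=charlie R=charlie -> agree -> charlie
i=1: L=echo, R=alpha=BASE -> take LEFT -> echo
i=2: L=foxtrot, R=bravo=BASE -> take LEFT -> foxtrot
i=3: L=bravo R=bravo -> agree -> bravo
i=4: L=alpha=BASE, R=bravo -> take RIGHT -> bravo
i=5: L=delta R=delta -> agree -> delta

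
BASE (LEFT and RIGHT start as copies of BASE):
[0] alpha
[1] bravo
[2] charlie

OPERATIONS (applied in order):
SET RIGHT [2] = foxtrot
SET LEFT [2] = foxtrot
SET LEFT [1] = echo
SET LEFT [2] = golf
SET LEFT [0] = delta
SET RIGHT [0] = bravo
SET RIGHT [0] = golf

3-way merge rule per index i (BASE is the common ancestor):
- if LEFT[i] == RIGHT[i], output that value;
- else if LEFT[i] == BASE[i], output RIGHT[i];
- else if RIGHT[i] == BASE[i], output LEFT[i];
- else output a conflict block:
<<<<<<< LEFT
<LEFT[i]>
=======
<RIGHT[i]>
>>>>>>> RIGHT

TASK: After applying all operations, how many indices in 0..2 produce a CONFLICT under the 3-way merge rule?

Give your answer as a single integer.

Answer: 2

Derivation:
Final LEFT:  [delta, echo, golf]
Final RIGHT: [golf, bravo, foxtrot]
i=0: BASE=alpha L=delta R=golf all differ -> CONFLICT
i=1: L=echo, R=bravo=BASE -> take LEFT -> echo
i=2: BASE=charlie L=golf R=foxtrot all differ -> CONFLICT
Conflict count: 2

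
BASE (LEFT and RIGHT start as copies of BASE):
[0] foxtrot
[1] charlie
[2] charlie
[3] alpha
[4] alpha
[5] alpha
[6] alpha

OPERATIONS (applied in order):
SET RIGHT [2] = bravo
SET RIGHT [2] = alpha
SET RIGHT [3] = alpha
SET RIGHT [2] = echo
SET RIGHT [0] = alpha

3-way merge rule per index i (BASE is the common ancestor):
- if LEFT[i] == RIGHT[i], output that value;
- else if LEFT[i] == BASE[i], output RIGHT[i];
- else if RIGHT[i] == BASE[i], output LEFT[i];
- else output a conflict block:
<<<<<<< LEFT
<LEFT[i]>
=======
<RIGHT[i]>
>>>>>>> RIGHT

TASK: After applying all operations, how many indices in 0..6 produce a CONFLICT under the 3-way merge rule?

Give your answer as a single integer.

Final LEFT:  [foxtrot, charlie, charlie, alpha, alpha, alpha, alpha]
Final RIGHT: [alpha, charlie, echo, alpha, alpha, alpha, alpha]
i=0: L=foxtrot=BASE, R=alpha -> take RIGHT -> alpha
i=1: L=charlie R=charlie -> agree -> charlie
i=2: L=charlie=BASE, R=echo -> take RIGHT -> echo
i=3: L=alpha R=alpha -> agree -> alpha
i=4: L=alpha R=alpha -> agree -> alpha
i=5: L=alpha R=alpha -> agree -> alpha
i=6: L=alpha R=alpha -> agree -> alpha
Conflict count: 0

Answer: 0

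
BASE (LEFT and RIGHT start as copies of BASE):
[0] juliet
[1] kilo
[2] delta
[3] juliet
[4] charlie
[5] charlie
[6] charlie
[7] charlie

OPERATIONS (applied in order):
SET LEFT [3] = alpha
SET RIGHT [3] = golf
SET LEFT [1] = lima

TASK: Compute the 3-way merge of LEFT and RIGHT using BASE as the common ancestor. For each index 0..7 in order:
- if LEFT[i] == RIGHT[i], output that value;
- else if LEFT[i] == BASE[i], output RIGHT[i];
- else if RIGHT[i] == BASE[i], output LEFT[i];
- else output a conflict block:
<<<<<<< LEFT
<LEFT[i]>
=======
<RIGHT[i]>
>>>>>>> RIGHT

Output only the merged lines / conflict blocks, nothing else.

Final LEFT:  [juliet, lima, delta, alpha, charlie, charlie, charlie, charlie]
Final RIGHT: [juliet, kilo, delta, golf, charlie, charlie, charlie, charlie]
i=0: L=juliet R=juliet -> agree -> juliet
i=1: L=lima, R=kilo=BASE -> take LEFT -> lima
i=2: L=delta R=delta -> agree -> delta
i=3: BASE=juliet L=alpha R=golf all differ -> CONFLICT
i=4: L=charlie R=charlie -> agree -> charlie
i=5: L=charlie R=charlie -> agree -> charlie
i=6: L=charlie R=charlie -> agree -> charlie
i=7: L=charlie R=charlie -> agree -> charlie

Answer: juliet
lima
delta
<<<<<<< LEFT
alpha
=======
golf
>>>>>>> RIGHT
charlie
charlie
charlie
charlie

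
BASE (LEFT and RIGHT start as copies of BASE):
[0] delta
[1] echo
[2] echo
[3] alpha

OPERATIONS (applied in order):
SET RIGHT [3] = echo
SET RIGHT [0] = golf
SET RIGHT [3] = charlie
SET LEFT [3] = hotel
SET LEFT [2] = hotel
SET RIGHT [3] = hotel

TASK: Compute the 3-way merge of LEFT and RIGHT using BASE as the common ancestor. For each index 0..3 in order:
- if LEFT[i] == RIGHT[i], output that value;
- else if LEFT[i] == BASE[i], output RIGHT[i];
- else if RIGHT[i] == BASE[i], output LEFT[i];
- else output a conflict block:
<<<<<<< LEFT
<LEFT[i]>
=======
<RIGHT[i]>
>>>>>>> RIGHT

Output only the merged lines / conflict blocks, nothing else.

Final LEFT:  [delta, echo, hotel, hotel]
Final RIGHT: [golf, echo, echo, hotel]
i=0: L=delta=BASE, R=golf -> take RIGHT -> golf
i=1: L=echo R=echo -> agree -> echo
i=2: L=hotel, R=echo=BASE -> take LEFT -> hotel
i=3: L=hotel R=hotel -> agree -> hotel

Answer: golf
echo
hotel
hotel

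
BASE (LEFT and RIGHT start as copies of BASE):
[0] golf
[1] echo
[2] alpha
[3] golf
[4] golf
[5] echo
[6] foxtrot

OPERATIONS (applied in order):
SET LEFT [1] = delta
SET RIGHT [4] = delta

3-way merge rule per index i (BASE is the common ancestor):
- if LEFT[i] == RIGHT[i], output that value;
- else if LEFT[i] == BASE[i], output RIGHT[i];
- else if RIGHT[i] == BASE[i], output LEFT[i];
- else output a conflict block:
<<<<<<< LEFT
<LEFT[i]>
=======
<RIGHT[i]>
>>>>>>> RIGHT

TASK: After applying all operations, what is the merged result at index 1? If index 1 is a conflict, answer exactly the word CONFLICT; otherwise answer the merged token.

Final LEFT:  [golf, delta, alpha, golf, golf, echo, foxtrot]
Final RIGHT: [golf, echo, alpha, golf, delta, echo, foxtrot]
i=0: L=golf R=golf -> agree -> golf
i=1: L=delta, R=echo=BASE -> take LEFT -> delta
i=2: L=alpha R=alpha -> agree -> alpha
i=3: L=golf R=golf -> agree -> golf
i=4: L=golf=BASE, R=delta -> take RIGHT -> delta
i=5: L=echo R=echo -> agree -> echo
i=6: L=foxtrot R=foxtrot -> agree -> foxtrot
Index 1 -> delta

Answer: delta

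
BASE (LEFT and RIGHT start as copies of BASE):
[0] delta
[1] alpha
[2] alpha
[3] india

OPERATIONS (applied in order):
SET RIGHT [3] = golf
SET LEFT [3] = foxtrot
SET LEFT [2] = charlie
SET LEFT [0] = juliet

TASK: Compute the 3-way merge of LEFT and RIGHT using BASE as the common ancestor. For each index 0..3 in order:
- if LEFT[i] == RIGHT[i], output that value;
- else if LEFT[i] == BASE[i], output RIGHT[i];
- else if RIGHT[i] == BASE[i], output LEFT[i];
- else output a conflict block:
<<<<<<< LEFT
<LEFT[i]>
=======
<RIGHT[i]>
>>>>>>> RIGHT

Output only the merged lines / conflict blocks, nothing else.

Final LEFT:  [juliet, alpha, charlie, foxtrot]
Final RIGHT: [delta, alpha, alpha, golf]
i=0: L=juliet, R=delta=BASE -> take LEFT -> juliet
i=1: L=alpha R=alpha -> agree -> alpha
i=2: L=charlie, R=alpha=BASE -> take LEFT -> charlie
i=3: BASE=india L=foxtrot R=golf all differ -> CONFLICT

Answer: juliet
alpha
charlie
<<<<<<< LEFT
foxtrot
=======
golf
>>>>>>> RIGHT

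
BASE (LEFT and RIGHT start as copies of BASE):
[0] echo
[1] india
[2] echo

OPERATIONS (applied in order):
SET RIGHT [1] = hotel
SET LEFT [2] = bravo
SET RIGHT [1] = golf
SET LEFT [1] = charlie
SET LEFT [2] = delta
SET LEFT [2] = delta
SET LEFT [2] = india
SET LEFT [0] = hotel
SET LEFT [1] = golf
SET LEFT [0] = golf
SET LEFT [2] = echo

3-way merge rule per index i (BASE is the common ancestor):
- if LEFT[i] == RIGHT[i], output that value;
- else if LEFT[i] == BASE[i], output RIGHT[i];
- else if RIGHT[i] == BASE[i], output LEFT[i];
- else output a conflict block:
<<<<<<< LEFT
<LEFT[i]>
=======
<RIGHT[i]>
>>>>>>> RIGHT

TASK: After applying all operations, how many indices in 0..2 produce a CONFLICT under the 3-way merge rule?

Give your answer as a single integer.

Final LEFT:  [golf, golf, echo]
Final RIGHT: [echo, golf, echo]
i=0: L=golf, R=echo=BASE -> take LEFT -> golf
i=1: L=golf R=golf -> agree -> golf
i=2: L=echo R=echo -> agree -> echo
Conflict count: 0

Answer: 0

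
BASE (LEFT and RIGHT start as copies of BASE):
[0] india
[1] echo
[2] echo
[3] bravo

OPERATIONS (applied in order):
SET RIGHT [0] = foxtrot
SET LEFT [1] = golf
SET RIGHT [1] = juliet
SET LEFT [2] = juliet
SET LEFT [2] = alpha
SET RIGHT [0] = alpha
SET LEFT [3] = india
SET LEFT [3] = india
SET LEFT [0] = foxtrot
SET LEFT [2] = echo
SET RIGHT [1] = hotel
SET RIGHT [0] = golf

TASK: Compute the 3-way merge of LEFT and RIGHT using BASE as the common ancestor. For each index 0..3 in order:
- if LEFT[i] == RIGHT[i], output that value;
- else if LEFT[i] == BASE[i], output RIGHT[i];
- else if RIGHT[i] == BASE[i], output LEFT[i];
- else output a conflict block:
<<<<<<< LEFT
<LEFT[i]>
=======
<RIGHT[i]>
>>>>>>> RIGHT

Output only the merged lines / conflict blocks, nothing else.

Answer: <<<<<<< LEFT
foxtrot
=======
golf
>>>>>>> RIGHT
<<<<<<< LEFT
golf
=======
hotel
>>>>>>> RIGHT
echo
india

Derivation:
Final LEFT:  [foxtrot, golf, echo, india]
Final RIGHT: [golf, hotel, echo, bravo]
i=0: BASE=india L=foxtrot R=golf all differ -> CONFLICT
i=1: BASE=echo L=golf R=hotel all differ -> CONFLICT
i=2: L=echo R=echo -> agree -> echo
i=3: L=india, R=bravo=BASE -> take LEFT -> india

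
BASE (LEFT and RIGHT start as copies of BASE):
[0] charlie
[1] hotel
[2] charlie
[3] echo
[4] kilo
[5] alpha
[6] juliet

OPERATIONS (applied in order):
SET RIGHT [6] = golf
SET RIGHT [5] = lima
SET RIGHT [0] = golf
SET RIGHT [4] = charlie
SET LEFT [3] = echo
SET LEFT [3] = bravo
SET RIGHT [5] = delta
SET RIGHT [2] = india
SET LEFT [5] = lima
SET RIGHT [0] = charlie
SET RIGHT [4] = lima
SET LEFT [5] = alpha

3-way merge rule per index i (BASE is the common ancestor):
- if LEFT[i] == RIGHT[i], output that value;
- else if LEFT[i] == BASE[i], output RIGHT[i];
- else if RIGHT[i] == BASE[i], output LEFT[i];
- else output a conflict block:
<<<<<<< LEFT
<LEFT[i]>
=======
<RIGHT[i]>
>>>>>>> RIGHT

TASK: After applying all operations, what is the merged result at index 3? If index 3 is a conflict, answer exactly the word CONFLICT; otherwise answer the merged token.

Final LEFT:  [charlie, hotel, charlie, bravo, kilo, alpha, juliet]
Final RIGHT: [charlie, hotel, india, echo, lima, delta, golf]
i=0: L=charlie R=charlie -> agree -> charlie
i=1: L=hotel R=hotel -> agree -> hotel
i=2: L=charlie=BASE, R=india -> take RIGHT -> india
i=3: L=bravo, R=echo=BASE -> take LEFT -> bravo
i=4: L=kilo=BASE, R=lima -> take RIGHT -> lima
i=5: L=alpha=BASE, R=delta -> take RIGHT -> delta
i=6: L=juliet=BASE, R=golf -> take RIGHT -> golf
Index 3 -> bravo

Answer: bravo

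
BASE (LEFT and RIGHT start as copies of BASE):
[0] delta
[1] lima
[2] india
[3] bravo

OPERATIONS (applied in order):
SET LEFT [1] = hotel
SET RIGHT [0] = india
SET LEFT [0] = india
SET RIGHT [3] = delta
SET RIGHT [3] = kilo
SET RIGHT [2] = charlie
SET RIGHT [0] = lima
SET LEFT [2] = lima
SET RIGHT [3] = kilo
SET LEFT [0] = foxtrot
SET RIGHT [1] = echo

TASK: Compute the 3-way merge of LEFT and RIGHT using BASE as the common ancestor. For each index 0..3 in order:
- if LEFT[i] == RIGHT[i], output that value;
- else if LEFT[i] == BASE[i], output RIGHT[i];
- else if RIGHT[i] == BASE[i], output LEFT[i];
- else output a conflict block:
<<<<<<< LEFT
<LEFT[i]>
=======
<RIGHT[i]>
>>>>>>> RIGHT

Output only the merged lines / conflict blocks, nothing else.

Answer: <<<<<<< LEFT
foxtrot
=======
lima
>>>>>>> RIGHT
<<<<<<< LEFT
hotel
=======
echo
>>>>>>> RIGHT
<<<<<<< LEFT
lima
=======
charlie
>>>>>>> RIGHT
kilo

Derivation:
Final LEFT:  [foxtrot, hotel, lima, bravo]
Final RIGHT: [lima, echo, charlie, kilo]
i=0: BASE=delta L=foxtrot R=lima all differ -> CONFLICT
i=1: BASE=lima L=hotel R=echo all differ -> CONFLICT
i=2: BASE=india L=lima R=charlie all differ -> CONFLICT
i=3: L=bravo=BASE, R=kilo -> take RIGHT -> kilo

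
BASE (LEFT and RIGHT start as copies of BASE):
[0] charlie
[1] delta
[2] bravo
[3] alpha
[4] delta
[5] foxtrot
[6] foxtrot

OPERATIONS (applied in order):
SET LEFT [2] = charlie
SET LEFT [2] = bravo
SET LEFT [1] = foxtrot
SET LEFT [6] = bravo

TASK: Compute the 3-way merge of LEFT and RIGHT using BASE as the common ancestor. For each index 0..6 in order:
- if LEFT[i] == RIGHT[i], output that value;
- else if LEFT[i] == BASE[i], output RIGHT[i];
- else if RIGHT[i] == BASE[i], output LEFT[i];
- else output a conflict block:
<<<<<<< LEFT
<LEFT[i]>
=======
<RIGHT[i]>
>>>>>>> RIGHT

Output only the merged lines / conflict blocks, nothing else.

Final LEFT:  [charlie, foxtrot, bravo, alpha, delta, foxtrot, bravo]
Final RIGHT: [charlie, delta, bravo, alpha, delta, foxtrot, foxtrot]
i=0: L=charlie R=charlie -> agree -> charlie
i=1: L=foxtrot, R=delta=BASE -> take LEFT -> foxtrot
i=2: L=bravo R=bravo -> agree -> bravo
i=3: L=alpha R=alpha -> agree -> alpha
i=4: L=delta R=delta -> agree -> delta
i=5: L=foxtrot R=foxtrot -> agree -> foxtrot
i=6: L=bravo, R=foxtrot=BASE -> take LEFT -> bravo

Answer: charlie
foxtrot
bravo
alpha
delta
foxtrot
bravo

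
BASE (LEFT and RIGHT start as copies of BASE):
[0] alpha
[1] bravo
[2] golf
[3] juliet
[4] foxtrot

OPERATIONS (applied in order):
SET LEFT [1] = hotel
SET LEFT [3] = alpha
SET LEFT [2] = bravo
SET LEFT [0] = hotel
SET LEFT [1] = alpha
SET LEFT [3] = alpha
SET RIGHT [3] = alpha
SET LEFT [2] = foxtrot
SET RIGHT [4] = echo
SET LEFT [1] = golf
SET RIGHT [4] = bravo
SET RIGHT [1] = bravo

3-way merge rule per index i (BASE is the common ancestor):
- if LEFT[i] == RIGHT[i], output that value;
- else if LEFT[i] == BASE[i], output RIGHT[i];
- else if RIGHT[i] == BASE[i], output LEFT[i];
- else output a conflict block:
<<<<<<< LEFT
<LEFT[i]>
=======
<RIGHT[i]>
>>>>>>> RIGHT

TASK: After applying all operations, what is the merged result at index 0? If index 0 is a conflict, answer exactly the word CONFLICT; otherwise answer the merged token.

Final LEFT:  [hotel, golf, foxtrot, alpha, foxtrot]
Final RIGHT: [alpha, bravo, golf, alpha, bravo]
i=0: L=hotel, R=alpha=BASE -> take LEFT -> hotel
i=1: L=golf, R=bravo=BASE -> take LEFT -> golf
i=2: L=foxtrot, R=golf=BASE -> take LEFT -> foxtrot
i=3: L=alpha R=alpha -> agree -> alpha
i=4: L=foxtrot=BASE, R=bravo -> take RIGHT -> bravo
Index 0 -> hotel

Answer: hotel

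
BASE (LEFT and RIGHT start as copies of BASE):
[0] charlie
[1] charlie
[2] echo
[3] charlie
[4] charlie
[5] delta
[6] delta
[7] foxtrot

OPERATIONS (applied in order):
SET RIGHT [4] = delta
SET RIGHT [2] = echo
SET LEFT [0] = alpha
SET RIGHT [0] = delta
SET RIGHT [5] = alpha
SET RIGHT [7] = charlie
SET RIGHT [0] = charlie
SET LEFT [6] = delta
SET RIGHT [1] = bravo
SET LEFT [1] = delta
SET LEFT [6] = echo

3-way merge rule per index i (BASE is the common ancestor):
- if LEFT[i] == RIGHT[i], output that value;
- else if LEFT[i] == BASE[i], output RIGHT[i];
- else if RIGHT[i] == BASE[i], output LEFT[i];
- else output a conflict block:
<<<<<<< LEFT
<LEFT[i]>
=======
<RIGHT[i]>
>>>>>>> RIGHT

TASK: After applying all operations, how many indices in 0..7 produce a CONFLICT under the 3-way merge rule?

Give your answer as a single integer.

Answer: 1

Derivation:
Final LEFT:  [alpha, delta, echo, charlie, charlie, delta, echo, foxtrot]
Final RIGHT: [charlie, bravo, echo, charlie, delta, alpha, delta, charlie]
i=0: L=alpha, R=charlie=BASE -> take LEFT -> alpha
i=1: BASE=charlie L=delta R=bravo all differ -> CONFLICT
i=2: L=echo R=echo -> agree -> echo
i=3: L=charlie R=charlie -> agree -> charlie
i=4: L=charlie=BASE, R=delta -> take RIGHT -> delta
i=5: L=delta=BASE, R=alpha -> take RIGHT -> alpha
i=6: L=echo, R=delta=BASE -> take LEFT -> echo
i=7: L=foxtrot=BASE, R=charlie -> take RIGHT -> charlie
Conflict count: 1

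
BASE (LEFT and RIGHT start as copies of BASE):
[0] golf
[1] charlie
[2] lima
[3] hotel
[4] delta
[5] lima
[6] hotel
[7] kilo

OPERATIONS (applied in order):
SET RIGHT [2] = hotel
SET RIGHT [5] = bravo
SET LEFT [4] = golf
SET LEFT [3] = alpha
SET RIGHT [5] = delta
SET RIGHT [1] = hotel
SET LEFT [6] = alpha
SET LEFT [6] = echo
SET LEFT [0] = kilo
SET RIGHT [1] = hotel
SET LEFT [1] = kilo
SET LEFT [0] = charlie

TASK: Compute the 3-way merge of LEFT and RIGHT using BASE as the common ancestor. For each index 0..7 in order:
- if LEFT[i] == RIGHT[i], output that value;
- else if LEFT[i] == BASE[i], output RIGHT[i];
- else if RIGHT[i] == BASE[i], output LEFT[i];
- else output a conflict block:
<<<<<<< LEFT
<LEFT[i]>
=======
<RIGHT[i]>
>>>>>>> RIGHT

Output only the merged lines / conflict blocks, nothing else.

Final LEFT:  [charlie, kilo, lima, alpha, golf, lima, echo, kilo]
Final RIGHT: [golf, hotel, hotel, hotel, delta, delta, hotel, kilo]
i=0: L=charlie, R=golf=BASE -> take LEFT -> charlie
i=1: BASE=charlie L=kilo R=hotel all differ -> CONFLICT
i=2: L=lima=BASE, R=hotel -> take RIGHT -> hotel
i=3: L=alpha, R=hotel=BASE -> take LEFT -> alpha
i=4: L=golf, R=delta=BASE -> take LEFT -> golf
i=5: L=lima=BASE, R=delta -> take RIGHT -> delta
i=6: L=echo, R=hotel=BASE -> take LEFT -> echo
i=7: L=kilo R=kilo -> agree -> kilo

Answer: charlie
<<<<<<< LEFT
kilo
=======
hotel
>>>>>>> RIGHT
hotel
alpha
golf
delta
echo
kilo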